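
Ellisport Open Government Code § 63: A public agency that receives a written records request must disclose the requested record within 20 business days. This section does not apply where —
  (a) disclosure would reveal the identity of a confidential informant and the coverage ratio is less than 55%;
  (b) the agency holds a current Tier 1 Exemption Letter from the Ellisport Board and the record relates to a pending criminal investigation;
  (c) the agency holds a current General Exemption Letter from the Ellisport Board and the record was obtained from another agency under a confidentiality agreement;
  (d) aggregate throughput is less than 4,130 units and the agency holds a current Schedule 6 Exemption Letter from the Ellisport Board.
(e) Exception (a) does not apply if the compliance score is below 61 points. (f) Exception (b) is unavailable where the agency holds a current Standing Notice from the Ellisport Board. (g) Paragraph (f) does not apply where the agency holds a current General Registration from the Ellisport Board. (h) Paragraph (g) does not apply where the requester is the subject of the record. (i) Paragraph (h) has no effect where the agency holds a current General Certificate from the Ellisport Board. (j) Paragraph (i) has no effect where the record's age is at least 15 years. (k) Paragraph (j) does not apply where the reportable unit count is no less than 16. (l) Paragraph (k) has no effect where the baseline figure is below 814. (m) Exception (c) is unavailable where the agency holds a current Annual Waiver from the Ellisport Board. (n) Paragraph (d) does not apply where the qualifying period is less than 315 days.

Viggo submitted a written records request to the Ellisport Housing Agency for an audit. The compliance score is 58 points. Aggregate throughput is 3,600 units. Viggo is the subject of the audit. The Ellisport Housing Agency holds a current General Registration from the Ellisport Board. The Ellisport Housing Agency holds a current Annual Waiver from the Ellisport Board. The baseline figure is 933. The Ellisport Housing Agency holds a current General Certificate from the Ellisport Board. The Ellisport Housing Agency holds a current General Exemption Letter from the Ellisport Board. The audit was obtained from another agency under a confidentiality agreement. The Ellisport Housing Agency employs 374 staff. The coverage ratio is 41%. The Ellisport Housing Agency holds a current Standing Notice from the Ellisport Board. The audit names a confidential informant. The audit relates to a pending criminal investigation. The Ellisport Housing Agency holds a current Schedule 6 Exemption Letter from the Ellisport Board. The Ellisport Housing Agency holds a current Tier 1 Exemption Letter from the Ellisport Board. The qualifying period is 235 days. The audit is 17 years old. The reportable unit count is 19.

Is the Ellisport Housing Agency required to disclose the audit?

Exception (a): the audit names a confidential informant; the coverage ratio is 41%, less than the 55% limit — every condition holds. But applying paragraph (e): (e) operates against (a): the compliance score is 58 points, below the 61 points limit. (a) is therefore removed.
Exception (b): a current Tier 1 Exemption Letter is held; the audit relates to a pending investigation — every condition holds. Considering the limiting provisions: (f) would limit (b) — a current Standing Notice is held — but (g) sets (f) aside: (g) is engaged — a current General Registration is held. (h) would limit (g) — Viggo is the subject of the audit — but (i) sets (h) aside: (i) applies — a current General Certificate is held. (j) is engaged (the record's age is 17 years, meeting the 15 years threshold), but is overridden by (k): (k) operates against (j): the reportable unit count is 19, meeting the 16 threshold. (l), which would lift (k), is not triggered — the baseline figure is 933, not below 814. So (b) applies.
Exception (c)'s conditions are all satisfied: a current General Exemption Letter is held; the audit was obtained under a confidentiality agreement. But: (m) operates against (c): a current Annual Waiver is held. So (c) is unavailable.
Exception (d): aggregate throughput is 3,600 units, less than the 4,130 units limit; a current Schedule 6 Exemption Letter is held — every condition holds. Turning to paragraph (n): (n) operates against (d): the qualifying period is 235 days, less than the 315 days limit. (d) is therefore removed.

No — exception (b) applies; the Ellisport Housing Agency is not required to disclose the audit.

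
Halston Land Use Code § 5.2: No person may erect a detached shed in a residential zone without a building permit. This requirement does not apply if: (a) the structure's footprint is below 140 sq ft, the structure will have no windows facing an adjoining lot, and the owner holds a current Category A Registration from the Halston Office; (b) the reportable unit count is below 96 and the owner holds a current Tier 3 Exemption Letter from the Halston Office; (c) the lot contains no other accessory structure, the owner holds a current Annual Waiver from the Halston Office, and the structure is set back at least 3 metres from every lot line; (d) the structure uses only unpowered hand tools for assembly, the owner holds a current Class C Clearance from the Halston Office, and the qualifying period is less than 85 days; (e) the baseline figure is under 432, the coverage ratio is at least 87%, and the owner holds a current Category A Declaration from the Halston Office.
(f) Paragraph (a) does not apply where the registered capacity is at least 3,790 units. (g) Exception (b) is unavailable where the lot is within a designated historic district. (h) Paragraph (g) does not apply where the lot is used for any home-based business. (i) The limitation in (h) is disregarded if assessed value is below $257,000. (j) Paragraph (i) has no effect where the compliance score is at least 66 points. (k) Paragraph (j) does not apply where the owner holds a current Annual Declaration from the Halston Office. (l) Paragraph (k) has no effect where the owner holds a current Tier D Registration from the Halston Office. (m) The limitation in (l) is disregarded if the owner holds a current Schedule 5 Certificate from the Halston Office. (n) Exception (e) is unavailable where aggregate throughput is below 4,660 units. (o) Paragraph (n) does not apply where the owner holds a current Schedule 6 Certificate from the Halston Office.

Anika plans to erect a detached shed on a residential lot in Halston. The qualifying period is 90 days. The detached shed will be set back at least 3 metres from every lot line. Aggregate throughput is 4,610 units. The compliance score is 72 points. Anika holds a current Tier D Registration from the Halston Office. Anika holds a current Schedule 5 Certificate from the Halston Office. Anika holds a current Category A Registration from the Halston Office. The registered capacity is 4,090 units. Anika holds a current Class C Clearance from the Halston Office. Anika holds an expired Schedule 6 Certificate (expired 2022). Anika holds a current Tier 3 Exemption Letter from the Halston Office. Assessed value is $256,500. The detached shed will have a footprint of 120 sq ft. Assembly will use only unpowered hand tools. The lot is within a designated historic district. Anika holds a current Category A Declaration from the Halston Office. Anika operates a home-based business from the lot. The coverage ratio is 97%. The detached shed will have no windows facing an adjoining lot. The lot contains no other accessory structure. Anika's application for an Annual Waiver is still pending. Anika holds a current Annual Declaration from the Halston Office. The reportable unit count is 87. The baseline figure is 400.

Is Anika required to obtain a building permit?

Yes — Anika must obtain a building permit.

Exception (a) is satisfied on its face — the structure's footprint is 120 sq ft, below the 140 sq ft limit; no windows face an adjoining lot; a current Category A Registration is held. However, paragraph (f) must be considered: (f) applies — the registered capacity is 4,090 units, meeting the 3,790 units threshold. So (a) is unavailable.
Exception (b): the reportable unit count is 87, below the 96 limit; a current Tier 3 Exemption Letter is held — every condition holds. Turning to paragraphs (g)–(m): (g) operates against (b): the lot is in a historic district. (h) operates (a home-based business operates on the lot), but is set aside by (i): (i) operates against (h): assessed value is $256,500, below the $257,000 limit. (j) is triggered (the compliance score is 72 points, meeting the 66 points threshold), but is displaced by (k): (k) operates against (j): a current Annual Declaration is held. (l) would limit (k) — a current Tier D Registration is held — but (m) sets (l) aside: (m) is triggered — a current Schedule 5 Certificate is held. Exception (b) does not apply.
Exception (c) does not apply: the Annual Waiver is not current.
Exception (d) does not apply: the qualifying period is 90 days, not less than 85 days.
Exception (e)'s conditions are all satisfied: the baseline figure is 400, under the 432 limit; the coverage ratio is 97%, meeting the 87% threshold; a current Category A Declaration is held. Turning to paragraphs (n)–(o): (n) operates against (e): aggregate throughput is 4,610 units, below the 4,660 units limit. (o) does not operate here (the Schedule 6 Certificate is not current), so (n) stands. (e) is therefore removed.
Every exception is unavailable, so the rule governs.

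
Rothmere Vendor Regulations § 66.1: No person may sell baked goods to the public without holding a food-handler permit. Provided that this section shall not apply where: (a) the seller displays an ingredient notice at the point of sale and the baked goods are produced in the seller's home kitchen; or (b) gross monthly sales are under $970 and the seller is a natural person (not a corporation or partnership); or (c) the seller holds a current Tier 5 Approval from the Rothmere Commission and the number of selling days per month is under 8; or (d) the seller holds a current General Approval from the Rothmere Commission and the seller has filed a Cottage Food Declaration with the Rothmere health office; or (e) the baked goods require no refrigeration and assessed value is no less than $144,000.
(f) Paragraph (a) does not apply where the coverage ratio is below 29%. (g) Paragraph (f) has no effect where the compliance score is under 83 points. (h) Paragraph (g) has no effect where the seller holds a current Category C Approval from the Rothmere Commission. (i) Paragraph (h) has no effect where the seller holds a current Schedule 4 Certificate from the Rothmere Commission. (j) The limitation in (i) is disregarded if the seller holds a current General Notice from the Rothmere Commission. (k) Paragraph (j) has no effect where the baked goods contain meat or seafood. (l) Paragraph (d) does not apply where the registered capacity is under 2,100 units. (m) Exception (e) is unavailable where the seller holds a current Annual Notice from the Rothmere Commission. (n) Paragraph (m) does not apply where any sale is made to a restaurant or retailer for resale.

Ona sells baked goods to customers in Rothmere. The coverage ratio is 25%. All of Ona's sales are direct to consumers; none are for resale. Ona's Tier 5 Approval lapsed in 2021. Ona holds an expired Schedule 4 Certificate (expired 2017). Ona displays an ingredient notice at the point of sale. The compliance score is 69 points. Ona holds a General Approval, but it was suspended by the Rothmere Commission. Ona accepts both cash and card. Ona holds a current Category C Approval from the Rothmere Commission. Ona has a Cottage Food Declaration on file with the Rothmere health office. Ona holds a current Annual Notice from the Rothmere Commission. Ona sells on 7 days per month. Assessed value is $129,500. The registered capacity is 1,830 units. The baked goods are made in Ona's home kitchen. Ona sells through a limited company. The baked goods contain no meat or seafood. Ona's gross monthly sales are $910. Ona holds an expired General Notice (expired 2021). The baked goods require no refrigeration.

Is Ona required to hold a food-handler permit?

All of (a)'s requirements are met (an ingredient notice is displayed; the baked goods are home-kitchen produced). But: (f) is engaged — the coverage ratio is 25%, below the 29% limit. (g) would limit (f) — the compliance score is 69 points, under the 83 points limit — but (h) sets (g) aside: (h) applies — a current Category C Approval is held. (i) is not engaged (no current Schedule 4 Certificate is held), so (h) stands. Exception (a) does not apply.
Exception (b) requires that the seller is a natural person (not a corporation or partnership); but the seller operates through a limited company, so (b) is unavailable.
Exception (c) requires that the seller holds a current Tier 5 Approval from the Rothmere Commission; but the Tier 5 Approval is not current, so (c) is unavailable.
Exception (d) fails — no current General Approval is held.
Exception (e) does not apply: assessed value is $129,500, short of $144,000.
No exception is made out. Ona falls within the general rule.

Yes — Ona must hold a food-handler permit.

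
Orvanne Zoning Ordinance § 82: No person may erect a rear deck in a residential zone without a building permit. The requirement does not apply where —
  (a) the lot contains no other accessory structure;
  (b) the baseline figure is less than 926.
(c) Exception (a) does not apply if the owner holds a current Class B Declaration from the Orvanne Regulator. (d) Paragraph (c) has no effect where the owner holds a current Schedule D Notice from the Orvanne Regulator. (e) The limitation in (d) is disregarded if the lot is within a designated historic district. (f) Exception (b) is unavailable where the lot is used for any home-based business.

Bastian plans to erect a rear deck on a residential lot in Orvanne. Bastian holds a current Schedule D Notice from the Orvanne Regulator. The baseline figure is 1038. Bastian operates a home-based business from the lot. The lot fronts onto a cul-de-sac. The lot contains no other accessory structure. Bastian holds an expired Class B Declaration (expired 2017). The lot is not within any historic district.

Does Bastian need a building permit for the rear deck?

No — exception (a) applies; Bastian does not need a building permit.

Exception (a): the lot has no other accessory structure — every condition holds. Under paragraphs (c)–(e): (c), which would limit (a), is not triggered: there is no Class B Declaration in force. (a) remains available.
Exception (b) requires that the baseline figure is less than 926; but the baseline figure is 1,038, not less than 926, so (b) is unavailable.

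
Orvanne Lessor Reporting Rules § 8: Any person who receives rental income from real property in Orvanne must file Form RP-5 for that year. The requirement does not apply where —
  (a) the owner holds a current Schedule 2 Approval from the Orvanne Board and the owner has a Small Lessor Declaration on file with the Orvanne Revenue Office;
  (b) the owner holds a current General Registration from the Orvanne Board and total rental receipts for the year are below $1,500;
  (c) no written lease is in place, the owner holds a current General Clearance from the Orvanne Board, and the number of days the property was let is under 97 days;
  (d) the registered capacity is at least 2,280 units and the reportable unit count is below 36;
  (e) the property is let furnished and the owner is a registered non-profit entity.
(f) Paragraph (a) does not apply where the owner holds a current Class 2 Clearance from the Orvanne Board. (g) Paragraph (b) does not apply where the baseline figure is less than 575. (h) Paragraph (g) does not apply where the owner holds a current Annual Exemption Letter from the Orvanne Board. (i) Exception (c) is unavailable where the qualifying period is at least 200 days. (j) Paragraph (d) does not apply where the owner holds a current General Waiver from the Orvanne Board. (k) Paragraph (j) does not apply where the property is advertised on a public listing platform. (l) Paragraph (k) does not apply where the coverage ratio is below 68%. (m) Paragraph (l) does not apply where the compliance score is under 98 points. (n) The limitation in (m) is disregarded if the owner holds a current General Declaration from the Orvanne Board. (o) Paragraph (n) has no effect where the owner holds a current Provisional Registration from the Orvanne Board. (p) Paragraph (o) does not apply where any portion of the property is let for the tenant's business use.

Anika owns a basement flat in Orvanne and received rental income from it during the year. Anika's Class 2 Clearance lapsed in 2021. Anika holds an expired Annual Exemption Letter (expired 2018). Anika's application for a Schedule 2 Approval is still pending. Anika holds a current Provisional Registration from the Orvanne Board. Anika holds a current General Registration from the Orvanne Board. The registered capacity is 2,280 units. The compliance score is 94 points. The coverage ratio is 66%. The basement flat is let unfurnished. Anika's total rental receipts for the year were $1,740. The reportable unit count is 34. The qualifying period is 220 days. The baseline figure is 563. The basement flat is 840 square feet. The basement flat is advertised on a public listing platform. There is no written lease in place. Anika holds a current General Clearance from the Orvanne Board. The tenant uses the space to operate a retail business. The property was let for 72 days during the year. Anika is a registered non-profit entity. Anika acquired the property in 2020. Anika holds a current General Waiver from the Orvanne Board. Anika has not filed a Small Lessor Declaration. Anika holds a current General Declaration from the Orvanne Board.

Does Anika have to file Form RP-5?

Exception (a) does not apply: the Schedule 2 Approval is not current.
Exception (b) does not apply: total rental receipts for the year are $1,740, not below $1,500.
Exception (c) is satisfied on its face — there is no written lease; a current General Clearance is held; the number of days the property was let is 72 days, under the 97 days limit. But: (i) is triggered — the qualifying period is 220 days, meeting the 200 days threshold. So (c) is unavailable.
Exception (d) is satisfied on its face — the registered capacity is 2,280 units, meeting the 2,280 units threshold; the reportable unit count is 34, below the 36 limit. Turning to paragraphs (j)–(p): (j) operates against (d): a current General Waiver is held. (k) would limit (j) — the property is publicly advertised — but (l) sets (k) aside: (l) operates against (k): the coverage ratio is 66%, below the 68% limit. (m) would limit (l) — the compliance score is 94 points, under the 98 points limit — but (n) sets (m) aside: (n) is triggered — a current General Declaration is held. (o) is triggered (a current Provisional Registration is held), but is set aside by (p): (p) operates against (o): the space is let for business use. (d) is therefore removed.
Exception (e) requires that the property is let furnished; but the property is let unfurnished, so (e) is unavailable.
No exception is made out. Anika falls within the general rule.

Yes — Anika must file Form RP-5.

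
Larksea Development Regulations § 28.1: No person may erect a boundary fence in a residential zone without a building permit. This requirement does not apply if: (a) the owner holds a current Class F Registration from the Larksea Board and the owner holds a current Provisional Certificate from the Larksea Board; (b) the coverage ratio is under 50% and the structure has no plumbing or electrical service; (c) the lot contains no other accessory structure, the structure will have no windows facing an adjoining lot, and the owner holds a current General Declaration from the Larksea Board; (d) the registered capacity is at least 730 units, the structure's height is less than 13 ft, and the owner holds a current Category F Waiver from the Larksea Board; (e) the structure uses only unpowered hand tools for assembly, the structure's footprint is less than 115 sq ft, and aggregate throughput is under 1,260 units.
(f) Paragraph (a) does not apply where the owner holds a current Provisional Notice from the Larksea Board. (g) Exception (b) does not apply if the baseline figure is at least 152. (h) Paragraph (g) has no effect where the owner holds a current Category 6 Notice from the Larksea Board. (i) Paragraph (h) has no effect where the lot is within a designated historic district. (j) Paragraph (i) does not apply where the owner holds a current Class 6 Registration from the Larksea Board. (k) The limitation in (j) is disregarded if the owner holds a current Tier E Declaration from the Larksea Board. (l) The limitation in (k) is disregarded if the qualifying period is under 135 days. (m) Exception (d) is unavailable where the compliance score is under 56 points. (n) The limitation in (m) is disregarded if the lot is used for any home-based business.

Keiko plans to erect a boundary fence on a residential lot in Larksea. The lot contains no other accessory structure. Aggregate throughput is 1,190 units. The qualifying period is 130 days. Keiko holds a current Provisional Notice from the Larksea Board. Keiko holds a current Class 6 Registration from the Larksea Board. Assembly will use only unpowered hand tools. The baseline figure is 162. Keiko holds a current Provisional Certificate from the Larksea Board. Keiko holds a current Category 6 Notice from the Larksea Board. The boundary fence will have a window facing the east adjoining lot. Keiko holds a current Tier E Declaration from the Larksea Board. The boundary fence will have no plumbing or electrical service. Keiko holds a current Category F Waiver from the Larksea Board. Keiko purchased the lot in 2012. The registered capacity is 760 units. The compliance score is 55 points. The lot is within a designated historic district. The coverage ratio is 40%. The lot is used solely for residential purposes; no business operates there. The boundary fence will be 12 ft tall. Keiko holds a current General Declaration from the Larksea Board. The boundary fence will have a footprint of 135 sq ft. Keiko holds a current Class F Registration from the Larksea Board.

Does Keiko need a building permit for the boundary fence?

No — exception (b) applies; Keiko does not need a building permit.

Exception (a)'s conditions are all satisfied: a current Class F Registration is held; a current Provisional Certificate is held. However, paragraph (f) must be considered: (f) operates against (a): a current Provisional Notice is held. Exception (a) does not apply.
All of (b)'s requirements are met (the coverage ratio is 40%, under the 50% limit; there is no plumbing or electrical service). Applying paragraphs (g)–(l): (g) would limit (b) — the baseline figure is 162, meeting the 152 threshold — but (h) sets (g) aside: (h) operates against (g): a current Category 6 Notice is held. (i) applies (the lot is in a historic district), but is itself disapplied by (j): (j) operates against (i): a current Class 6 Registration is held. (k) would limit (j) — a current Tier E Declaration is held — but (l) sets (k) aside: (l) operates against (k): the qualifying period is 130 days, under the 135 days limit. So (b) applies.
Exception (c) requires that the structure will have no windows facing an adjoining lot; but a window faces an adjoining lot, so (c) is unavailable.
Exception (d) is satisfied on its face — the registered capacity is 760 units, meeting the 730 units threshold; the structure's height is 12 ft, less than the 13 ft limit; a current Category F Waiver is held. But: (m) operates against (d): the compliance score is 55 points, under the 56 points limit. (n) is not triggered (the lot is solely residential), so (m) stands. Exception (d) does not apply.
Exception (e) does not apply: the structure's footprint is 135 sq ft, not less than 115 sq ft.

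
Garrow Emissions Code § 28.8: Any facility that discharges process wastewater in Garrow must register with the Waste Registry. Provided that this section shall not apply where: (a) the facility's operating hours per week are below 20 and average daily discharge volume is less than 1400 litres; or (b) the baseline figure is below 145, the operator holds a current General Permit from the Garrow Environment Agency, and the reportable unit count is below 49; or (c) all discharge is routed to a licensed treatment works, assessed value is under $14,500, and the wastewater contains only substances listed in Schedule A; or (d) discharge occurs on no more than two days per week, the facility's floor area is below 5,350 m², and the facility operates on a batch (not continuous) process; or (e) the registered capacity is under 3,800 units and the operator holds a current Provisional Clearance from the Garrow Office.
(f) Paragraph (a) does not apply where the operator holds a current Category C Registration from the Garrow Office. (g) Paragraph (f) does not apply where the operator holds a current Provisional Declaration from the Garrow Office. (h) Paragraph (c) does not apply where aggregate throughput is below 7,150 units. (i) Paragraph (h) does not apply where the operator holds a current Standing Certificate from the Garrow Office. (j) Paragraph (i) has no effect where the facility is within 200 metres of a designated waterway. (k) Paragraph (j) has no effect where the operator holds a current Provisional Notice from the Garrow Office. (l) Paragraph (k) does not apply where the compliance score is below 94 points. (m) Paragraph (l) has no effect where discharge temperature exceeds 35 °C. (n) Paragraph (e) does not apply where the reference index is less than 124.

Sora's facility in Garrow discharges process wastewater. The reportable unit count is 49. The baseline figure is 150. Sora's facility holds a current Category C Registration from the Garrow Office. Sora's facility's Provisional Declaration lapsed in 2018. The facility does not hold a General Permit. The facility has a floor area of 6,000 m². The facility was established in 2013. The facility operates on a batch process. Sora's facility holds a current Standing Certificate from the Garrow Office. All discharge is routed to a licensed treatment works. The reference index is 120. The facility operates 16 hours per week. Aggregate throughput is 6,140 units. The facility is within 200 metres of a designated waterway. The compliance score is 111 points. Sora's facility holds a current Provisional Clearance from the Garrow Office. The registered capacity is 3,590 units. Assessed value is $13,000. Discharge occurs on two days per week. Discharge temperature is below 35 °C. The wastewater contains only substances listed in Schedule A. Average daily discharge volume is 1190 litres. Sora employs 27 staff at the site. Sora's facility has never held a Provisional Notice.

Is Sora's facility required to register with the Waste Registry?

Yes — Sora's facility must register with the Waste Registry.

All of (a)'s requirements are met (the facility's operating hours per week are 16, below the 20 limit; average daily discharge volume is 1190 litres, less than the 1400 litres limit). But: (f) is triggered — a current Category C Registration is held. (g), which would lift (f), does not operate here — the Provisional Declaration is not current. Exception (a) does not apply.
Exception (b) does not apply: the baseline figure is 150, not below 145.
Exception (c) is satisfied on its face — discharge is routed to a licensed treatment works; assessed value is $13,000, under the $14,500 limit; the wastewater is Schedule-A-only. But applying paragraphs (h)–(m): (h) operates against (c): aggregate throughput is 6,140 units, below the 7,150 units limit. (i) would limit (h) — a current Standing Certificate is held — but (j) sets (i) aside: (j) operates against (i): the facility is within 200 m of a designated waterway. (k) does not operate here (no current Provisional Notice is held), so (j) stands. So (c) is unavailable.
Exception (d) does not apply: the facility's floor area is 6,000 m², not below 5,350 m².
Exception (e): the registered capacity is 3,590 units, under the 3,800 units limit; a current Provisional Clearance is held — every condition holds. But applying paragraph (n): (n) is triggered — the reference index is 120, less than the 124 limit. (e) is therefore removed.
None of the exceptions is available; § 28.8 applies in full.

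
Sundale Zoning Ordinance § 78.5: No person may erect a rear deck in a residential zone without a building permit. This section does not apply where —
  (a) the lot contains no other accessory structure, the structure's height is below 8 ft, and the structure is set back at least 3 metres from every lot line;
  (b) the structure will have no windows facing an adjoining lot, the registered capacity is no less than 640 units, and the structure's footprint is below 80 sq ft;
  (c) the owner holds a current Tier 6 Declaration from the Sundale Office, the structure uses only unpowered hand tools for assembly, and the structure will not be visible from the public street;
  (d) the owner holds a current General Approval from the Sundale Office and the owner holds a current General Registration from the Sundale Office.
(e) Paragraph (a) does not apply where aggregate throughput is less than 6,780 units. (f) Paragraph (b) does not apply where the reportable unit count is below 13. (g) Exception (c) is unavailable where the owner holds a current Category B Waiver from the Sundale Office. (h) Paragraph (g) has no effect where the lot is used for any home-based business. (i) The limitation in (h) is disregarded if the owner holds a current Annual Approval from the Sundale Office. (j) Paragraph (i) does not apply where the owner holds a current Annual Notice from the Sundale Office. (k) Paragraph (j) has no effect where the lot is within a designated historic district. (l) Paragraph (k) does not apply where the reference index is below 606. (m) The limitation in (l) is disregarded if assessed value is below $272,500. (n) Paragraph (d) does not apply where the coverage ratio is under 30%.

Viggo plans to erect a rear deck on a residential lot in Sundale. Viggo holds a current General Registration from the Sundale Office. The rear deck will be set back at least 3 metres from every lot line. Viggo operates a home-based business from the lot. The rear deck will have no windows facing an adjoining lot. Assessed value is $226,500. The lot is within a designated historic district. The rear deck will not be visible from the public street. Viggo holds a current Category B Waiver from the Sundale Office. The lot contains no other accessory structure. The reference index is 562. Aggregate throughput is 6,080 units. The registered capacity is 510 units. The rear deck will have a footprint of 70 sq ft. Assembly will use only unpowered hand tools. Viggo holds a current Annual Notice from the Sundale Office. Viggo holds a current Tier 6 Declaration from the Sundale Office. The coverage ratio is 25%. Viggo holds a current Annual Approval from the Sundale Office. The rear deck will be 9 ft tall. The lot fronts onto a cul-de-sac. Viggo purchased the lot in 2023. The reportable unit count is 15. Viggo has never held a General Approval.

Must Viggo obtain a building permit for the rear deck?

Exception (a) does not apply: the structure's height is 9 ft, not below 8 ft.
Exception (b) does not apply: the registered capacity is 510 units, short of 640 units.
Exception (c): a current Tier 6 Declaration is held; assembly uses only hand tools; the structure will not be visible from the street — every condition holds. But applying paragraphs (g)–(m): (g) operates against (c): a current Category B Waiver is held. (h) would limit (g) — a home-based business operates on the lot — but (i) sets (h) aside: (i) operates against (h): a current Annual Approval is held. (j) applies (a current Annual Notice is held), but is overridden by (k): (k) operates against (j): the lot is in a historic district. (l) would limit (k) — the reference index is 562, below the 606 limit — but (m) sets (l) aside: (m) operates against (l): assessed value is $226,500, below the $272,500 limit. So (c) is unavailable.
Exception (d) requires that the owner holds a current General Approval from the Sundale Office; but the General Approval is not current, so (d) is unavailable.
Every exception is unavailable, so the rule governs.

Yes — Viggo must obtain a building permit.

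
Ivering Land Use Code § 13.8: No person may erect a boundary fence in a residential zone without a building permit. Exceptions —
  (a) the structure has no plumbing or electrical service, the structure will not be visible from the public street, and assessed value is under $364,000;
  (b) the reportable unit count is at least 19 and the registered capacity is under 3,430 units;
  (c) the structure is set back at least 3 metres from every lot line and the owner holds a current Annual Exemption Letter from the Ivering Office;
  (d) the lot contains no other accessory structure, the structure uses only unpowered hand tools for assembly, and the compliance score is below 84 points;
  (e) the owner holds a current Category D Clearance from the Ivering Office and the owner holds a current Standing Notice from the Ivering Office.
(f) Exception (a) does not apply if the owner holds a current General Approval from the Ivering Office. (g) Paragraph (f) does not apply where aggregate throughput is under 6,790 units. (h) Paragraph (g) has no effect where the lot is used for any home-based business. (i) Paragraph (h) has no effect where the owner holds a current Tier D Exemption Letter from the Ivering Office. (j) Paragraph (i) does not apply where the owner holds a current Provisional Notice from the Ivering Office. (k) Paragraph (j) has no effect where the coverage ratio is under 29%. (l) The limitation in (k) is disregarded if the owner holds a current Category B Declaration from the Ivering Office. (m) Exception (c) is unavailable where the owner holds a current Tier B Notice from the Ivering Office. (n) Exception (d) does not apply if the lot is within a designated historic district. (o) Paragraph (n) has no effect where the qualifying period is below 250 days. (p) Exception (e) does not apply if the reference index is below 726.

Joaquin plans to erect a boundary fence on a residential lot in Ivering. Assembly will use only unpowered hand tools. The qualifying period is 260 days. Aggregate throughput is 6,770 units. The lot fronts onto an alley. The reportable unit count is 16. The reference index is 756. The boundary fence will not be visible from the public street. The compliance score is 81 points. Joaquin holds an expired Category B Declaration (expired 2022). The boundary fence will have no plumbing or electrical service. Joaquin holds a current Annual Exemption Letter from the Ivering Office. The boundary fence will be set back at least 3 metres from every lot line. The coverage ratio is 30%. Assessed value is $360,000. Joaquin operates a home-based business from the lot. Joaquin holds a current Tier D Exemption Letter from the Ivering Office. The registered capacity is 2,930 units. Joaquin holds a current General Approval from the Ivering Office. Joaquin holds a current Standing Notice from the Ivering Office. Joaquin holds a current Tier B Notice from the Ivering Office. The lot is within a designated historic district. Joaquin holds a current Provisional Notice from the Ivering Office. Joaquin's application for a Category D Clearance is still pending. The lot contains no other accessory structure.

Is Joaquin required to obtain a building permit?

Yes — Joaquin must obtain a building permit.

Exception (a)'s conditions are all satisfied: there is no plumbing or electrical service; the structure will not be visible from the street; assessed value is $360,000, under the $364,000 limit. But applying paragraphs (f)–(l): (f) is engaged — a current General Approval is held. (g) would limit (f) — aggregate throughput is 6,770 units, under the 6,790 units limit — but (h) sets (g) aside: (h) operates — a home-based business operates on the lot. (i) would limit (h) — a current Tier D Exemption Letter is held — but (j) sets (i) aside: (j) is engaged — a current Provisional Notice is held. (k) does not operate here (the coverage ratio is 30%, not under 29%), so (j) stands. Exception (a) does not apply.
Exception (b) fails — the reportable unit count is 16, short of 19.
All of (c)'s requirements are met (the setback is at least 3 m on every side; a current Annual Exemption Letter is held). But: (m) operates — a current Tier B Notice is held. So (c) is unavailable.
Exception (d): the lot has no other accessory structure; assembly uses only hand tools; the compliance score is 81 points, below the 84 points limit — every condition holds. Turning to paragraphs (n)–(o): (n) is engaged — the lot is in a historic district. (o), which would lift (n), is not engaged — the qualifying period is 260 days, not below 250 days. Exception (d) does not apply.
Exception (e) requires that the owner holds a current Category D Clearance from the Ivering Office; but no current Category D Clearance is held, so (e) is unavailable.
No exception applies. The general rule governs.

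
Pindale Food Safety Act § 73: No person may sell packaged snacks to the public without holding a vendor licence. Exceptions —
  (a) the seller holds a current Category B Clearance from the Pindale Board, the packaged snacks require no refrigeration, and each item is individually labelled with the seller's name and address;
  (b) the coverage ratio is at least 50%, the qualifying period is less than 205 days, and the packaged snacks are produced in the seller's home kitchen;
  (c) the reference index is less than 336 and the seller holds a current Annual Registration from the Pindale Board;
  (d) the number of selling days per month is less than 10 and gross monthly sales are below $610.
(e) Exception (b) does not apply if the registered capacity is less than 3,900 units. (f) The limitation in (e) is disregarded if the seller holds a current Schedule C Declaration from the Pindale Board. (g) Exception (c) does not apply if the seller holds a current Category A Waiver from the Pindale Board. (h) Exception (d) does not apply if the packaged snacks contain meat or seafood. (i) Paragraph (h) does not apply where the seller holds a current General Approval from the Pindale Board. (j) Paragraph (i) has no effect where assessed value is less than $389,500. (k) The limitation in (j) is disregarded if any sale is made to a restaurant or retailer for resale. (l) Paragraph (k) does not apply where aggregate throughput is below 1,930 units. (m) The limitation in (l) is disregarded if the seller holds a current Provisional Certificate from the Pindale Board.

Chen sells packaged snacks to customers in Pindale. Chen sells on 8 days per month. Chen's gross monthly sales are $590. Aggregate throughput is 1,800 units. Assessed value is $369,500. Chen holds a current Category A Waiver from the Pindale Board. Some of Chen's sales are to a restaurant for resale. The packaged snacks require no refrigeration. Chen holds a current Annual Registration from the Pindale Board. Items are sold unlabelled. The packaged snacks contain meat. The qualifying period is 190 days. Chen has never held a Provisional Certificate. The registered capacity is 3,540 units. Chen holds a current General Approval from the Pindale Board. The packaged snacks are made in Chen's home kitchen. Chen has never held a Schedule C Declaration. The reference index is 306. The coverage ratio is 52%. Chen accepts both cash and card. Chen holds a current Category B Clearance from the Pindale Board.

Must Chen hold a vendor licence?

Yes — Chen must hold a vendor licence.

Exception (a) fails — items are sold unlabelled.
Exception (b)'s conditions are all satisfied: the coverage ratio is 52%, meeting the 50% threshold; the qualifying period is 190 days, less than the 205 days limit; the packaged snacks are home-kitchen produced. Turning to paragraphs (e)–(f): (e) operates against (b): the registered capacity is 3,540 units, less than the 3,900 units limit. (f) is inapplicable (no current Schedule C Declaration is held), so (e) stands. Exception (b) does not apply.
Exception (c): the reference index is 306, less than the 336 limit; a current Annual Registration is held — every condition holds. However, paragraph (g) must be considered: (g) is engaged — a current Category A Waiver is held. So (c) is unavailable.
Exception (d) is satisfied on its face — the number of selling days per month is 8, less than the 10 limit; gross monthly sales are $590, below the $610 limit. Turning to paragraphs (h)–(m): (h) is engaged — the packaged snacks contain meat. (i) would limit (h) — a current General Approval is held — but (j) sets (i) aside: (j) operates against (i): assessed value is $369,500, less than the $389,500 limit. (k) applies (some sales are to a restaurant for resale), but yields to (l): (l) operates — aggregate throughput is 1,800 units, below the 1,930 units limit. (m), which would lift (l), is not triggered — the Provisional Certificate is not current. So (d) is unavailable.
No exception is made out. Chen falls within the general rule.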